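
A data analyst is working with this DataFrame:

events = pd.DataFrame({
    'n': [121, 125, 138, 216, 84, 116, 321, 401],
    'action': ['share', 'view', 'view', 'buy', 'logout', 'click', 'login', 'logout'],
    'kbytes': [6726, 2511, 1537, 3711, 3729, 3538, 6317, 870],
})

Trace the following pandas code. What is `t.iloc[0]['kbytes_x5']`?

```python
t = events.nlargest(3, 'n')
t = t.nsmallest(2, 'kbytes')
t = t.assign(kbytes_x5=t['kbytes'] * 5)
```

take 3 rows with largest n:
     n  action  kbytes
7  401  logout     870
6  321   login    6317
3  216     buy    3711
take 2 rows with smallest kbytes:
     n  action  kbytes
7  401  logout     870
3  216     buy    3711
add column kbytes_x5 = t['kbytes'] * 5:
     n  action  kbytes  kbytes_x5
7  401  logout     870       4350
3  216     buy    3711      18555

4350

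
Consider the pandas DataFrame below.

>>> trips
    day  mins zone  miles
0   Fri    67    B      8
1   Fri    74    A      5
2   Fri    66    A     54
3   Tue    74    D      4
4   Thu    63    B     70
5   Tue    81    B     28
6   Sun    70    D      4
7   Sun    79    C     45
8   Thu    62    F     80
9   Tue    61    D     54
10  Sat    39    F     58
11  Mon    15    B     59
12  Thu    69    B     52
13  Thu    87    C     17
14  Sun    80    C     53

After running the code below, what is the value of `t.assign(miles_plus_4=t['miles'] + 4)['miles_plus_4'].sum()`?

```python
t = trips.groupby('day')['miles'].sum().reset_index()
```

615

group by day, sum of miles:
day
Fri     67
Mon     59
Sat     58
Sun    102
Thu    219
Tue     86
Name: miles, dtype: int64
reset_index():
   day  miles
0  Fri     67
1  Mon     59
2  Sat     58
3  Sun    102
4  Thu    219
5  Tue     86
add column miles_plus_4 = t['miles'] + 4:
   day  miles  miles_plus_4
0  Fri     67            71
1  Mon     59            63
2  Sat     58            62
3  Sun    102           106
4  Thu    219           223
5  Tue     86            90
Reading off the sum of column 'miles_plus_4', we get 615.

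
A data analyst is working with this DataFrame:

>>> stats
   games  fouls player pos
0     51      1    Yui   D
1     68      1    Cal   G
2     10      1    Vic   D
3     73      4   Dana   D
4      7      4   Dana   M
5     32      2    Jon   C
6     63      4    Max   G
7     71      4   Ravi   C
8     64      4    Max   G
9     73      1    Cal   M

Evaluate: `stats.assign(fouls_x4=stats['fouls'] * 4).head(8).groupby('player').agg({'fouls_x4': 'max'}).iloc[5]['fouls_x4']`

add column fouls_x4 = stats['fouls'] * 4:
   games  fouls player pos  fouls_x4
0     51      1    Yui   D         4
1     68      1    Cal   G         4
2     10      1    Vic   D         4
3     73      4   Dana   D        16
4      7      4   Dana   M        16
5     32      2    Jon   C         8
6     63      4    Max   G        16
7     71      4   Ravi   C        16
8     64      4    Max   G        16
9     73      1    Cal   M         4
take first 8 rows:
   games  fouls player pos  fouls_x4
0     51      1    Yui   D         4
1     68      1    Cal   G         4
2     10      1    Vic   D         4
3     73      4   Dana   D        16
4      7      4   Dana   M        16
5     32      2    Jon   C         8
6     63      4    Max   G        16
7     71      4   Ravi   C        16
group by player, max of fouls_x4:
        fouls_x4
player          
Cal            4
Dana          16
Jon            8
Max           16
Ravi          16
Vic            4
Yui            4

4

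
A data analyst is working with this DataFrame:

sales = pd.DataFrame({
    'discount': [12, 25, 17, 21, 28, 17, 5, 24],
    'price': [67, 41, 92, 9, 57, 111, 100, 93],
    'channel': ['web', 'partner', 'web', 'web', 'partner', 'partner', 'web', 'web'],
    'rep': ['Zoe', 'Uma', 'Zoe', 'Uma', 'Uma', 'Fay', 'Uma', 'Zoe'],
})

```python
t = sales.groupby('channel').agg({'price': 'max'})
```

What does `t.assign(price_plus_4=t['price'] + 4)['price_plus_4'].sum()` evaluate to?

group by channel, max of price:
         price
channel       
partner    111
web        100
add column price_plus_4 = t['price'] + 4:
         price  price_plus_4
channel                     
partner    111           115
web        100           104
Then the sum of column 'price_plus_4': 219

219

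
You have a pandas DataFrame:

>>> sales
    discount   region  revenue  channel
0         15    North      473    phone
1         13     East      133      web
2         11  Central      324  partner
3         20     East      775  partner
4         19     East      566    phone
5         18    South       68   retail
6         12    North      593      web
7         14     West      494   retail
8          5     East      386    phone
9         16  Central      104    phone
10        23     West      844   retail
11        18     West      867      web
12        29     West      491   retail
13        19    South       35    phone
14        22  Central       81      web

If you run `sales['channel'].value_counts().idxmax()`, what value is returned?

phone

value_counts of channel:
channel
phone      5
web        4
retail     4
partner    2
Name: count, dtype: int64
label with the largest value → phone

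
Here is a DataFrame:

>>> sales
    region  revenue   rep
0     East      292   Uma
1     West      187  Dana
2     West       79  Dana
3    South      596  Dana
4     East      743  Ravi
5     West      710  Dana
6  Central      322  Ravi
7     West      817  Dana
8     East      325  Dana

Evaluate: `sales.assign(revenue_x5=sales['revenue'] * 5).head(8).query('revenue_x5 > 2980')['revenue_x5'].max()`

add column revenue_x5 = sales['revenue'] * 5:
    region  revenue   rep  revenue_x5
0     East      292   Uma        1460
1     West      187  Dana         935
2     West       79  Dana         395
3    South      596  Dana        2980
4     East      743  Ravi        3715
5     West      710  Dana        3550
6  Central      322  Ravi        1610
7     West      817  Dana        4085
8     East      325  Dana        1625
take first 8 rows:
    region  revenue   rep  revenue_x5
0     East      292   Uma        1460
1     West      187  Dana         935
2     West       79  Dana         395
3    South      596  Dana        2980
4     East      743  Ravi        3715
5     West      710  Dana        3550
6  Central      322  Ravi        1610
7     West      817  Dana        4085
filter rows where revenue_x5 > 2980:
  region  revenue   rep  revenue_x5
4   East      743  Ravi        3715
5   West      710  Dana        3550
7   West      817  Dana        4085
max of column 'revenue_x5' → 4085

4085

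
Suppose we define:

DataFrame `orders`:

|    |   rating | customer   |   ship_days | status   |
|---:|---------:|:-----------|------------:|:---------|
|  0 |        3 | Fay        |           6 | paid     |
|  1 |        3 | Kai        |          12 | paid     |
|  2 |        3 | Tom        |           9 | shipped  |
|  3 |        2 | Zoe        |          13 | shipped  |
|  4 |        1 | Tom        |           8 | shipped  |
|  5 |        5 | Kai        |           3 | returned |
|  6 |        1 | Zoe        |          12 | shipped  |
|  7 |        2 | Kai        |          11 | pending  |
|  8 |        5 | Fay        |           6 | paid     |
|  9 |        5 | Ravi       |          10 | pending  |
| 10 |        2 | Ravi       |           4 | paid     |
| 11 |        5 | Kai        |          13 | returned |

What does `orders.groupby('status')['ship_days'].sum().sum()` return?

107

group by status, sum of ship_days:
status
paid        28
pending     21
returned    16
shipped     42
Name: ship_days, dtype: int64
The sum of the resulting series is 107.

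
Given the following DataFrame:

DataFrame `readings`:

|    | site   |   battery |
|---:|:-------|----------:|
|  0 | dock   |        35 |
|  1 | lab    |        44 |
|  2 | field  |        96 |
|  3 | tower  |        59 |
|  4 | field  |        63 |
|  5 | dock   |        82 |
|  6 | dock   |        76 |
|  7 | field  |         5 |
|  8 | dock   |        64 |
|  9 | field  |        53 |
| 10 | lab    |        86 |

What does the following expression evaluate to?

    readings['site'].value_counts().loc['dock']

4

value_counts of site:
site
dock     4
field    4
lab      2
tower    1
Name: count, dtype: int64
Then the value at index 'dock': 4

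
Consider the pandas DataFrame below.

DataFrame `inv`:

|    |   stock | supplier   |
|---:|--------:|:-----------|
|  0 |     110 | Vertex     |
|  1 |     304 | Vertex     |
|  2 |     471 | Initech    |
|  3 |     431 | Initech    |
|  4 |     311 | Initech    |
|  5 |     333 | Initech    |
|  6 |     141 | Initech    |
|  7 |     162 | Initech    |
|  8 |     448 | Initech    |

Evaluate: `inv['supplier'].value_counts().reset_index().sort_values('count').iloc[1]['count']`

value_counts of supplier:
supplier
Initech    7
Vertex     2
Name: count, dtype: int64
reset_index():
  supplier  count
0  Initech      7
1   Vertex      2
sort by count:
  supplier  count
1   Vertex      2
0  Initech      7
Reading off the value at position 1, column 'count', we get 7.

7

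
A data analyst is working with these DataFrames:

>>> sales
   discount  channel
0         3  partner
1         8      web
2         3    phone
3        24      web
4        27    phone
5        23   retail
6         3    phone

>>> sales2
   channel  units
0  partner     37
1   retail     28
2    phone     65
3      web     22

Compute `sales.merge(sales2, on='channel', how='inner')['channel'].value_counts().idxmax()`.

merge on 'channel' (how='inner') → 7 rows:
   discount  channel  units
0         3  partner     37
1         8      web     22
2         3    phone     65
3        24      web     22
4        27    phone     65
5        23   retail     28
6         3    phone     65
value_counts of channel:
channel
phone      3
web        2
partner    1
retail     1
Name: count, dtype: int64

phone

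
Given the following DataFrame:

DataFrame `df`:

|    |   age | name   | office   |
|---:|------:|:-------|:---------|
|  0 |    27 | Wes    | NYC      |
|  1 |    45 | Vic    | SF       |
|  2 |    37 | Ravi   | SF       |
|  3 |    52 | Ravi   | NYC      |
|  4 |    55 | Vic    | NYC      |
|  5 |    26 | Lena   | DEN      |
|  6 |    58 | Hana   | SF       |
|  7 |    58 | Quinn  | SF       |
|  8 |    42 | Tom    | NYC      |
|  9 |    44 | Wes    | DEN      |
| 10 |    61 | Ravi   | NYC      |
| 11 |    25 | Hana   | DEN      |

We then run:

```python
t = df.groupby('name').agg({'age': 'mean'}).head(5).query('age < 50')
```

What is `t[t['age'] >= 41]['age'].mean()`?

41.75

group by name, mean of age:
        age
name       
Hana   41.5
Lena   26.0
Quinn  58.0
Ravi   50.0
Tom    42.0
Vic    50.0
Wes    35.5
take first 5 rows:
        age
name       
Hana   41.5
Lena   26.0
Quinn  58.0
Ravi   50.0
Tom    42.0
filter rows where age < 50:
       age
name      
Hana  41.5
Lena  26.0
Tom   42.0
filter rows where age >= 41:
       age
name      
Hana  41.5
Tom   42.0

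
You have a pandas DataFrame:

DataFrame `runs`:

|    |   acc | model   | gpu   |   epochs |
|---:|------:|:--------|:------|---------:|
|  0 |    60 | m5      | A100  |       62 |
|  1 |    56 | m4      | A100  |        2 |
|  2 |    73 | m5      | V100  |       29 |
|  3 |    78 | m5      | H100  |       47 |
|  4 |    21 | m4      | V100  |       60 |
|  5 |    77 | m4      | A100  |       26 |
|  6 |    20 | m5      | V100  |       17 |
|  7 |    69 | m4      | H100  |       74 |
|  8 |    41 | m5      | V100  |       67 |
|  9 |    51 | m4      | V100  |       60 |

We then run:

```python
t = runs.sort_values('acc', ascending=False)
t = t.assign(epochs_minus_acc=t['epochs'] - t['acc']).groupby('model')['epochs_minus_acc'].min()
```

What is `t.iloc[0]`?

-54

sort by acc descending:
   acc model   gpu  epochs
3   78    m5  H100      47
5   77    m4  A100      26
2   73    m5  V100      29
7   69    m4  H100      74
0   60    m5  A100      62
1   56    m4  A100       2
9   51    m4  V100      60
8   41    m5  V100      67
4   21    m4  V100      60
6   20    m5  V100      17
add column epochs_minus_acc = t['epochs'] - t['acc']:
   acc model   gpu  epochs  epochs_minus_acc
3   78    m5  H100      47               -31
5   77    m4  A100      26               -51
2   73    m5  V100      29               -44
7   69    m4  H100      74                 5
0   60    m5  A100      62                 2
1   56    m4  A100       2               -54
9   51    m4  V100      60                 9
8   41    m5  V100      67                26
4   21    m4  V100      60                39
6   20    m5  V100      17                -3
group by model, min of epochs_minus_acc:
model
m4   -54
m5   -44
Name: epochs_minus_acc, dtype: int64
The value at position 0 is -54.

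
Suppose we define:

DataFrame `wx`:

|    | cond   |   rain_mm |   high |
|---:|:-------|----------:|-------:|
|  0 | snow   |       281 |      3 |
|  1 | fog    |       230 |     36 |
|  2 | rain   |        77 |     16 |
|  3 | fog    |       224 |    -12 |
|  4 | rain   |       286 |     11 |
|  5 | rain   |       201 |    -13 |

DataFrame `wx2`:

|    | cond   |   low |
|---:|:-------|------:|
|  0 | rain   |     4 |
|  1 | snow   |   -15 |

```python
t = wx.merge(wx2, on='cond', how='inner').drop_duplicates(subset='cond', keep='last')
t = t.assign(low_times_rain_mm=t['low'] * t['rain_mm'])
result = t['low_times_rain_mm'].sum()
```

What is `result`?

merge on 'cond' (how='inner') → 4 rows:
   cond  rain_mm  high  low
0  snow      281     3  -15
1  rain       77    16    4
2  rain      286    11    4
3  rain      201   -13    4
drop duplicate cond (keep=last):
   cond  rain_mm  high  low
0  snow      281     3  -15
3  rain      201   -13    4
add column low_times_rain_mm = t['low'] * t['rain_mm']:
   cond  rain_mm  high  low  low_times_rain_mm
0  snow      281     3  -15              -4215
3  rain      201   -13    4                804

-3411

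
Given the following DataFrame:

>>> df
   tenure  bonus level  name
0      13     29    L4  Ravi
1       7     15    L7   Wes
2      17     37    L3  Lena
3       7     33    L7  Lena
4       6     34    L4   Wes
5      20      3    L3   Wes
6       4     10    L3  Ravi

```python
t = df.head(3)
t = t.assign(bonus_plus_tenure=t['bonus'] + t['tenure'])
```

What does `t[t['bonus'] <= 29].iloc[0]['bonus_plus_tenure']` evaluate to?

42

take first 3 rows:
   tenure  bonus level  name
0      13     29    L4  Ravi
1       7     15    L7   Wes
2      17     37    L3  Lena
add column bonus_plus_tenure = t['bonus'] + t['tenure']:
   tenure  bonus level  name  bonus_plus_tenure
0      13     29    L4  Ravi                 42
1       7     15    L7   Wes                 22
2      17     37    L3  Lena                 54
filter rows where bonus <= 29:
   tenure  bonus level  name  bonus_plus_tenure
0      13     29    L4  Ravi                 42
1       7     15    L7   Wes                 22
Finally, value at position 0, column 'bonus_plus_tenure' = 42.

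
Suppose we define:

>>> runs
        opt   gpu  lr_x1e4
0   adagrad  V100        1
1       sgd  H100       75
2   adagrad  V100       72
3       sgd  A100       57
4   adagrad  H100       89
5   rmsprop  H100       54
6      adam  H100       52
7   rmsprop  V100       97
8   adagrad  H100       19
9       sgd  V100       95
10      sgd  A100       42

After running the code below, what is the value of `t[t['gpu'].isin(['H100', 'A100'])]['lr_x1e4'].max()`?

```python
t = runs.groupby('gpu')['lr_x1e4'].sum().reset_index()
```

group by gpu, sum of lr_x1e4:
gpu
A100     99
H100    289
V100    265
Name: lr_x1e4, dtype: int64
reset_index():
    gpu  lr_x1e4
0  A100       99
1  H100      289
2  V100      265
filter rows where gpu in ['H100', 'A100']:
    gpu  lr_x1e4
0  A100       99
1  H100      289
So max() = 289.

289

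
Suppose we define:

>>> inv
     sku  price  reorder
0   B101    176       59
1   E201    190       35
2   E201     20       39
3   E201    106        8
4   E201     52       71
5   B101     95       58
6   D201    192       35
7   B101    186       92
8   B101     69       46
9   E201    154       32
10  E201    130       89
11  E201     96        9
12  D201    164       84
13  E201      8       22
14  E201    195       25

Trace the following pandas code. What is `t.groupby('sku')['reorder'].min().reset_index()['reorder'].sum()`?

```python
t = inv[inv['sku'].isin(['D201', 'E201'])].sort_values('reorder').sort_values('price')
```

43

filter rows where sku in ['D201', 'E201']:
     sku  price  reorder
1   E201    190       35
2   E201     20       39
3   E201    106        8
4   E201     52       71
6   D201    192       35
9   E201    154       32
10  E201    130       89
11  E201     96        9
12  D201    164       84
13  E201      8       22
14  E201    195       25
sort by reorder:
     sku  price  reorder
3   E201    106        8
11  E201     96        9
13  E201      8       22
14  E201    195       25
9   E201    154       32
1   E201    190       35
6   D201    192       35
2   E201     20       39
4   E201     52       71
12  D201    164       84
10  E201    130       89
sort by price:
     sku  price  reorder
13  E201      8       22
2   E201     20       39
4   E201     52       71
11  E201     96        9
3   E201    106        8
10  E201    130       89
9   E201    154       32
12  D201    164       84
1   E201    190       35
6   D201    192       35
14  E201    195       25
group by sku, min of reorder:
sku
D201    35
E201     8
Name: reorder, dtype: int64
reset_index():
    sku  reorder
0  D201       35
1  E201        8
Then the sum of column 'reorder': 43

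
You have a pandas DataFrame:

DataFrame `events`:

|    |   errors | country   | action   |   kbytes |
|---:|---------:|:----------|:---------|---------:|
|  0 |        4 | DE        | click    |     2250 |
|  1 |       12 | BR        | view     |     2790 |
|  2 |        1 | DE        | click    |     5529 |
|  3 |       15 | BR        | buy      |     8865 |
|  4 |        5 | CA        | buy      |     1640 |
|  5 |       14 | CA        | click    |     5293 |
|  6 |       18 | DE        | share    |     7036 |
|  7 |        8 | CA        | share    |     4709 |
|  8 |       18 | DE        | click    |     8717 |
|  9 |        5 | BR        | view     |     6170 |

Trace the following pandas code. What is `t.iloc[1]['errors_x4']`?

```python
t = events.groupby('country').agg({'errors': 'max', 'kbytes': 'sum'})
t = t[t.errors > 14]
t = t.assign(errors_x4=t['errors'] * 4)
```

72

group by country: max(errors), sum(kbytes):
         errors  kbytes
country                
BR           15   17825
CA           14   11642
DE           18   23532
filter rows where errors > 14:
         errors  kbytes
country                
BR           15   17825
DE           18   23532
add column errors_x4 = t['errors'] * 4:
         errors  kbytes  errors_x4
country                           
BR           15   17825         60
DE           18   23532         72
Reading off the value at position 1, column 'errors_x4', we get 72.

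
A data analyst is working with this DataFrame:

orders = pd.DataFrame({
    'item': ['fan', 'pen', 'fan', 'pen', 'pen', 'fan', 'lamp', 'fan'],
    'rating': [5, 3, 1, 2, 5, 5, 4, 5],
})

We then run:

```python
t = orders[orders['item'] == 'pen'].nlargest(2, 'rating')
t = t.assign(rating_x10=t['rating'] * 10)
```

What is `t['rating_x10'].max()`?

filter rows where item == 'pen':
  item  rating
1  pen       3
3  pen       2
4  pen       5
take 2 rows with largest rating:
  item  rating
4  pen       5
1  pen       3
add column rating_x10 = t['rating'] * 10:
  item  rating  rating_x10
4  pen       5          50
1  pen       3          30
Then the max of column 'rating_x10': 50

50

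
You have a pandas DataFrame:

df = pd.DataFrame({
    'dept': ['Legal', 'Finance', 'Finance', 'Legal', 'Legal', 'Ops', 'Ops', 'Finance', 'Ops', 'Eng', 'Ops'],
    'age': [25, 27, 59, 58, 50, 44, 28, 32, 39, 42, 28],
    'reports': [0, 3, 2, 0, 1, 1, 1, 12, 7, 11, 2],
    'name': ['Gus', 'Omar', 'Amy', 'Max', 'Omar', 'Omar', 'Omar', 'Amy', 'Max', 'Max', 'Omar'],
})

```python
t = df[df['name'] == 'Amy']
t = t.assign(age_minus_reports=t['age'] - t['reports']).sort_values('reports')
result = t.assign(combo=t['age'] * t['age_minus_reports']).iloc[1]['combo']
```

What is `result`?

filter rows where name == 'Amy':
      dept  age  reports name
2  Finance   59        2  Amy
7  Finance   32       12  Amy
add column age_minus_reports = t['age'] - t['reports']:
      dept  age  reports name  age_minus_reports
2  Finance   59        2  Amy                 57
7  Finance   32       12  Amy                 20
sort by reports:
      dept  age  reports name  age_minus_reports
2  Finance   59        2  Amy                 57
7  Finance   32       12  Amy                 20
add column combo = t['age'] * t['age_minus_reports']:
      dept  age  reports name  age_minus_reports  combo
2  Finance   59        2  Amy                 57   3363
7  Finance   32       12  Amy                 20    640
Then the value at position 1, column 'combo': 640

640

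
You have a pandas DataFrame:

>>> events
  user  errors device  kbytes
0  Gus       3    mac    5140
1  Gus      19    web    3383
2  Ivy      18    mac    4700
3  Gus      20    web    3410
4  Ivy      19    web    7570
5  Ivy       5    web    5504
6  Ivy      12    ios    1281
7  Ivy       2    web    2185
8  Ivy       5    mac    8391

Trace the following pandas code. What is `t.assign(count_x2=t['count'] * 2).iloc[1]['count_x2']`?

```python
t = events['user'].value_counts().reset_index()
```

6

value_counts of user:
user
Ivy    6
Gus    3
Name: count, dtype: int64
reset_index():
  user  count
0  Ivy      6
1  Gus      3
add column count_x2 = t['count'] * 2:
  user  count  count_x2
0  Ivy      6        12
1  Gus      3         6
Finally, value at position 1, column 'count_x2' = 6.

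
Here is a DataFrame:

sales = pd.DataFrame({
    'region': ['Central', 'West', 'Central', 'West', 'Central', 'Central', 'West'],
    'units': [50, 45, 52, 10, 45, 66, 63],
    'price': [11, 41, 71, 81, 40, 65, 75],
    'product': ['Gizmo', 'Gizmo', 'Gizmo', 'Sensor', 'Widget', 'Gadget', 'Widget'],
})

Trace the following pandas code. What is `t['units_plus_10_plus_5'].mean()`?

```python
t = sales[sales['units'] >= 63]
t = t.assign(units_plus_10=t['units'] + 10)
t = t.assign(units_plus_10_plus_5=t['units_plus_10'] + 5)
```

filter rows where units >= 63:
    region  units  price product
5  Central     66     65  Gadget
6     West     63     75  Widget
add column units_plus_10 = t['units'] + 10:
    region  units  price product  units_plus_10
5  Central     66     65  Gadget             76
6     West     63     75  Widget             73
add column units_plus_10_plus_5 = t['units_plus_10'] + 5:
    region  units  price product  units_plus_10  units_plus_10_plus_5
5  Central     66     65  Gadget             76                    81
6     West     63     75  Widget             73                    78

79.5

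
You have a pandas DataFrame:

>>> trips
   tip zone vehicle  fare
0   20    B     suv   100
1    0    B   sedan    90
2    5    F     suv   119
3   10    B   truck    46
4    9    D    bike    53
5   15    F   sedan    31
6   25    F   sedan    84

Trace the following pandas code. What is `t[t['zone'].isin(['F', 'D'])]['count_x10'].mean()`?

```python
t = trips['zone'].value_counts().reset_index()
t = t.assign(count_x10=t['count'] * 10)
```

value_counts of zone:
zone
B    3
F    3
D    1
Name: count, dtype: int64
reset_index():
  zone  count
0    B      3
1    F      3
2    D      1
add column count_x10 = t['count'] * 10:
  zone  count  count_x10
0    B      3         30
1    F      3         30
2    D      1         10
filter rows where zone in ['F', 'D']:
  zone  count  count_x10
1    F      3         30
2    D      1         10

20.0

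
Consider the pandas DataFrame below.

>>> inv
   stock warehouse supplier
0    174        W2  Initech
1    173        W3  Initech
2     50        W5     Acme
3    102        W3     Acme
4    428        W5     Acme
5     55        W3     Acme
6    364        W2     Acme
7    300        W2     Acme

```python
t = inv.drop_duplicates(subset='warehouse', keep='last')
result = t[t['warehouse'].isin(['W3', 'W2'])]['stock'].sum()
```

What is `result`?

drop duplicate warehouse (keep=last):
   stock warehouse supplier
4    428        W5     Acme
5     55        W3     Acme
7    300        W2     Acme
filter rows where warehouse in ['W3', 'W2']:
   stock warehouse supplier
5     55        W3     Acme
7    300        W2     Acme
Hence 355.

355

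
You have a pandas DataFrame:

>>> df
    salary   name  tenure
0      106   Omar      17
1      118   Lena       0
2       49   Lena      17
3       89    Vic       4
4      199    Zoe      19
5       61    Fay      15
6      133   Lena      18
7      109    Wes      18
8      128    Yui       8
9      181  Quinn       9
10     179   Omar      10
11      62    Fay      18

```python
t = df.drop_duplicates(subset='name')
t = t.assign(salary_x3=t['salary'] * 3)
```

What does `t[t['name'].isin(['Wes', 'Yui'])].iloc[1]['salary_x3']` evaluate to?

384

drop duplicate name (keep=first):
   salary   name  tenure
0     106   Omar      17
1     118   Lena       0
3      89    Vic       4
4     199    Zoe      19
5      61    Fay      15
7     109    Wes      18
8     128    Yui       8
9     181  Quinn       9
add column salary_x3 = t['salary'] * 3:
   salary   name  tenure  salary_x3
0     106   Omar      17        318
1     118   Lena       0        354
3      89    Vic       4        267
4     199    Zoe      19        597
5      61    Fay      15        183
7     109    Wes      18        327
8     128    Yui       8        384
9     181  Quinn       9        543
filter rows where name in ['Wes', 'Yui']:
   salary name  tenure  salary_x3
7     109  Wes      18        327
8     128  Yui       8        384
The value at position 1, column 'salary_x3' is 384.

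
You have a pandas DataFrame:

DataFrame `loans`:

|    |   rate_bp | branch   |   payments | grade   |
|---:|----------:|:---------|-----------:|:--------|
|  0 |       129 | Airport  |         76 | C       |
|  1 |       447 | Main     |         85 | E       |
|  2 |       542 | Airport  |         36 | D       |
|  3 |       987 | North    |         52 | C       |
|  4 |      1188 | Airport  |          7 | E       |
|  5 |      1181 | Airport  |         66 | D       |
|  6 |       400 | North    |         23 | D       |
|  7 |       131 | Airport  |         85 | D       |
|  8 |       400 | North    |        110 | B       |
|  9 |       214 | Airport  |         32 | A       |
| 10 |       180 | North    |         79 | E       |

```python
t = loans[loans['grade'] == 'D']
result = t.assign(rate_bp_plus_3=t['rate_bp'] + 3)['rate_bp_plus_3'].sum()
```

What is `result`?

filter rows where grade == 'D':
   rate_bp   branch  payments grade
2      542  Airport        36     D
5     1181  Airport        66     D
6      400    North        23     D
7      131  Airport        85     D
add column rate_bp_plus_3 = t['rate_bp'] + 3:
   rate_bp   branch  payments grade  rate_bp_plus_3
2      542  Airport        36     D             545
5     1181  Airport        66     D            1184
6      400    North        23     D             403
7      131  Airport        85     D             134
Hence 2266.

2266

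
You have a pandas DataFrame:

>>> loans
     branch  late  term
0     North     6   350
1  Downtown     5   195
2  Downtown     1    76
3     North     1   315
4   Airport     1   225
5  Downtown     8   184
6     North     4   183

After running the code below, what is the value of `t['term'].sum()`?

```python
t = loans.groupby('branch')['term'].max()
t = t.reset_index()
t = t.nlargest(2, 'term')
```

575

group by branch, max of term:
branch
Airport     225
Downtown    195
North       350
Name: term, dtype: int64
reset_index():
     branch  term
0   Airport   225
1  Downtown   195
2     North   350
take 2 rows with largest term:
    branch  term
2    North   350
0  Airport   225
Reading off the sum of column 'term', we get 575.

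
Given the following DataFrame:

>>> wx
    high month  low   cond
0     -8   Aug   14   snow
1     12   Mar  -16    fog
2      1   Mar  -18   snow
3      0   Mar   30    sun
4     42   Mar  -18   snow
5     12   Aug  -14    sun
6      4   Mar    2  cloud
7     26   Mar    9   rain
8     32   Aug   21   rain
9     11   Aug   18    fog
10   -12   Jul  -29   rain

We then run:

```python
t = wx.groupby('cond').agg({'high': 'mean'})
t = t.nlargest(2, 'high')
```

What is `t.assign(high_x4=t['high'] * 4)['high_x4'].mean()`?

54.0

group by cond, mean of high:
            high
cond            
cloud   4.000000
fog    11.500000
rain   15.333333
snow   11.666667
sun     6.000000
take 2 rows with largest high:
           high
cond           
rain  15.333333
snow  11.666667
add column high_x4 = t['high'] * 4:
           high    high_x4
cond                      
rain  15.333333  61.333333
snow  11.666667  46.666667
Hence 54.0.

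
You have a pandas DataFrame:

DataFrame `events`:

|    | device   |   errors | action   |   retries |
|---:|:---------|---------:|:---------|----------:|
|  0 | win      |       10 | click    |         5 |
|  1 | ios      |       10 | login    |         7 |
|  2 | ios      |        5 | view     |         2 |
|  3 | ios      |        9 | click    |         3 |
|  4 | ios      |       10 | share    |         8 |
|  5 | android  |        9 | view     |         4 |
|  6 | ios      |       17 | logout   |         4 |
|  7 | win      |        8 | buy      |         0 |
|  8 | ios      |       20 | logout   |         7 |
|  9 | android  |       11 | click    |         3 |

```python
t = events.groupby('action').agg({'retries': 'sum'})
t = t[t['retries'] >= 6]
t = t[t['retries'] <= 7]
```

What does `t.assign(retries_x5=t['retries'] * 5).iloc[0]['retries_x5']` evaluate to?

35

group by action, sum of retries:
        retries
action         
buy           0
click        11
login         7
logout       11
share         8
view          6
filter rows where retries >= 6:
        retries
action         
click        11
login         7
logout       11
share         8
view          6
filter rows where retries <= 7:
        retries
action         
login         7
view          6
add column retries_x5 = t['retries'] * 5:
        retries  retries_x5
action                     
login         7          35
view          6          30
Hence 35.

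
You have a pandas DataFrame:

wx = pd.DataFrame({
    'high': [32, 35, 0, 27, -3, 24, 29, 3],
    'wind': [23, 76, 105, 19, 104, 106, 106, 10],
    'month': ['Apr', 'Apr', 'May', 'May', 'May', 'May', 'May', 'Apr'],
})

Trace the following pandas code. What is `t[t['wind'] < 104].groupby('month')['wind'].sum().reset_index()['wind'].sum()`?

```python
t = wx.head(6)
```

118

take first 6 rows:
   high  wind month
0    32    23   Apr
1    35    76   Apr
2     0   105   May
3    27    19   May
4    -3   104   May
5    24   106   May
filter rows where wind < 104:
   high  wind month
0    32    23   Apr
1    35    76   Apr
3    27    19   May
group by month, sum of wind:
month
Apr    99
May    19
Name: wind, dtype: int64
reset_index():
  month  wind
0   Apr    99
1   May    19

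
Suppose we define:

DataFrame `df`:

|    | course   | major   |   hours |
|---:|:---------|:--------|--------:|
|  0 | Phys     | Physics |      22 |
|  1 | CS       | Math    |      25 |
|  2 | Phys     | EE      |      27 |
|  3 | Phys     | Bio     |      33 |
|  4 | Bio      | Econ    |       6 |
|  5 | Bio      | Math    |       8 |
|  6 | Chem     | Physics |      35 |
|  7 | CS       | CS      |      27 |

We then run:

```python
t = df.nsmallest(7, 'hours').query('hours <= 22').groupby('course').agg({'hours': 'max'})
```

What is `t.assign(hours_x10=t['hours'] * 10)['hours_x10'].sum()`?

300

take 7 rows with smallest hours:
  course    major  hours
4    Bio     Econ      6
5    Bio     Math      8
0   Phys  Physics     22
1     CS     Math     25
2   Phys       EE     27
7     CS       CS     27
3   Phys      Bio     33
filter rows where hours <= 22:
  course    major  hours
4    Bio     Econ      6
5    Bio     Math      8
0   Phys  Physics     22
group by course, max of hours:
        hours
course       
Bio         8
Phys       22
add column hours_x10 = t['hours'] * 10:
        hours  hours_x10
course                  
Bio         8         80
Phys       22        220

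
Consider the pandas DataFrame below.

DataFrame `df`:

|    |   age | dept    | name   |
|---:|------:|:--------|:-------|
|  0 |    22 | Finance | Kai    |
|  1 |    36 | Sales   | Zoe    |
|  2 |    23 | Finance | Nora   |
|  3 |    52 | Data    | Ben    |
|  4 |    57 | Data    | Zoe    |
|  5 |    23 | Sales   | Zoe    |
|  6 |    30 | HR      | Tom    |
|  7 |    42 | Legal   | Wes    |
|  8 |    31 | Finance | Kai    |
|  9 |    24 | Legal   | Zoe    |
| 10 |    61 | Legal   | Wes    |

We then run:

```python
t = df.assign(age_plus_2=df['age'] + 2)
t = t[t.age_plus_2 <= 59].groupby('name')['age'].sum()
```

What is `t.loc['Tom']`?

add column age_plus_2 = df['age'] + 2:
    age     dept  name  age_plus_2
0    22  Finance   Kai          24
1    36    Sales   Zoe          38
2    23  Finance  Nora          25
3    52     Data   Ben          54
4    57     Data   Zoe          59
5    23    Sales   Zoe          25
6    30       HR   Tom          32
7    42    Legal   Wes          44
8    31  Finance   Kai          33
9    24    Legal   Zoe          26
10   61    Legal   Wes          63
filter rows where age_plus_2 <= 59:
   age     dept  name  age_plus_2
0   22  Finance   Kai          24
1   36    Sales   Zoe          38
2   23  Finance  Nora          25
3   52     Data   Ben          54
4   57     Data   Zoe          59
5   23    Sales   Zoe          25
6   30       HR   Tom          32
7   42    Legal   Wes          44
8   31  Finance   Kai          33
9   24    Legal   Zoe          26
group by name, sum of age:
name
Ben      52
Kai      53
Nora     23
Tom      30
Wes      42
Zoe     140
Name: age, dtype: int64

30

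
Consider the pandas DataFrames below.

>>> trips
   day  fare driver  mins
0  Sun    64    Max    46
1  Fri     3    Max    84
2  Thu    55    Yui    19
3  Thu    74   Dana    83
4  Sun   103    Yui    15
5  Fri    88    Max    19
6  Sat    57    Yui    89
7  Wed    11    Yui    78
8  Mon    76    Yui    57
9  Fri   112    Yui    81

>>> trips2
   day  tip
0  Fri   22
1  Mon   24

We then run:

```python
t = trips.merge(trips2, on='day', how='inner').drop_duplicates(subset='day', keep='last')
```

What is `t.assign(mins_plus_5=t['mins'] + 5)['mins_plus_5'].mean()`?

74.0

merge on 'day' (how='inner') → 4 rows:
   day  fare driver  mins  tip
0  Fri     3    Max    84   22
1  Fri    88    Max    19   22
2  Mon    76    Yui    57   24
3  Fri   112    Yui    81   22
drop duplicate day (keep=last):
   day  fare driver  mins  tip
2  Mon    76    Yui    57   24
3  Fri   112    Yui    81   22
add column mins_plus_5 = t['mins'] + 5:
   day  fare driver  mins  tip  mins_plus_5
2  Mon    76    Yui    57   24           62
3  Fri   112    Yui    81   22           86
The mean of column 'mins_plus_5' is 74.0.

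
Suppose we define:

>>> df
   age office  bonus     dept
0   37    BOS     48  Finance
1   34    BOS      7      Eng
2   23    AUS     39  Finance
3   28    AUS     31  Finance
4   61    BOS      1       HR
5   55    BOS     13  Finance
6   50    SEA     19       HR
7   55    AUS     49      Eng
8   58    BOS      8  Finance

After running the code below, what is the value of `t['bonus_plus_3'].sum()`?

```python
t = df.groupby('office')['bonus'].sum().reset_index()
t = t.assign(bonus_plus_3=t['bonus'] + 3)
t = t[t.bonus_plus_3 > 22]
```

group by office, sum of bonus:
office
AUS    119
BOS     77
SEA     19
Name: bonus, dtype: int64
reset_index():
  office  bonus
0    AUS    119
1    BOS     77
2    SEA     19
add column bonus_plus_3 = t['bonus'] + 3:
  office  bonus  bonus_plus_3
0    AUS    119           122
1    BOS     77            80
2    SEA     19            22
filter rows where bonus_plus_3 > 22:
  office  bonus  bonus_plus_3
0    AUS    119           122
1    BOS     77            80
Taking the sum of column 'bonus_plus_3' gives 202.

202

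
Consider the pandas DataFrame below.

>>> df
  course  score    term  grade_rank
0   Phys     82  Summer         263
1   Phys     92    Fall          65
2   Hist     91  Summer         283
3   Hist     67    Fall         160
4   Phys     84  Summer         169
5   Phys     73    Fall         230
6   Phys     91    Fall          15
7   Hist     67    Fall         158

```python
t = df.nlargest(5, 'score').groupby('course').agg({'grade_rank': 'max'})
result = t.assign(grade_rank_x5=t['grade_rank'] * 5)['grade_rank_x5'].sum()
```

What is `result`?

2730

take 5 rows with largest score:
  course  score    term  grade_rank
1   Phys     92    Fall          65
2   Hist     91  Summer         283
6   Phys     91    Fall          15
4   Phys     84  Summer         169
0   Phys     82  Summer         263
group by course, max of grade_rank:
        grade_rank
course            
Hist           283
Phys           263
add column grade_rank_x5 = t['grade_rank'] * 5:
        grade_rank  grade_rank_x5
course                           
Hist           283           1415
Phys           263           1315
Reading off the sum of column 'grade_rank_x5', we get 2730.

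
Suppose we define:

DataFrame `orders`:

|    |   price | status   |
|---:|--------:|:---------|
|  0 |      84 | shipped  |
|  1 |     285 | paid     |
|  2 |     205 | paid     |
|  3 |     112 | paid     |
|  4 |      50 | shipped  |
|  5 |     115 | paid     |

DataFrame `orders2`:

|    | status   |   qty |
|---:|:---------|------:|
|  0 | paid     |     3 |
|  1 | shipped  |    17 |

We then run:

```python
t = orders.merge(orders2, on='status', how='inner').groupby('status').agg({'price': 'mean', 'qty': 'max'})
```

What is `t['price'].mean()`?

merge on 'status' (how='inner') → 6 rows:
   price   status  qty
0     84  shipped   17
1    285     paid    3
2    205     paid    3
3    112     paid    3
4     50  shipped   17
5    115     paid    3
group by status: mean(price), max(qty):
          price  qty
status              
paid     179.25    3
shipped   67.00   17
So mean() = 123.125.

123.125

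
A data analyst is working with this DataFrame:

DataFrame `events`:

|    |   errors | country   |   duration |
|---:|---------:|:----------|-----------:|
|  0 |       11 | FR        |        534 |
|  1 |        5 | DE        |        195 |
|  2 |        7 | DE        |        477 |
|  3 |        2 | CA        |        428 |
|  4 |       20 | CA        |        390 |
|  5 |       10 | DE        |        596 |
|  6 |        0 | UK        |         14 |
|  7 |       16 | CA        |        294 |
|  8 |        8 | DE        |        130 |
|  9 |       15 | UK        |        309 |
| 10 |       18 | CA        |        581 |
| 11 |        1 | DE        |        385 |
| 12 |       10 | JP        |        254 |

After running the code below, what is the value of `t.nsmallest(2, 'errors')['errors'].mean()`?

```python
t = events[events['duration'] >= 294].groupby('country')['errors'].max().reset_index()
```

10.5

filter rows where duration >= 294:
    errors country  duration
0       11      FR       534
2        7      DE       477
3        2      CA       428
4       20      CA       390
5       10      DE       596
7       16      CA       294
9       15      UK       309
10      18      CA       581
11       1      DE       385
group by country, max of errors:
country
CA    20
DE    10
FR    11
UK    15
Name: errors, dtype: int64
reset_index():
  country  errors
0      CA      20
1      DE      10
2      FR      11
3      UK      15
take 2 rows with smallest errors:
  country  errors
1      DE      10
2      FR      11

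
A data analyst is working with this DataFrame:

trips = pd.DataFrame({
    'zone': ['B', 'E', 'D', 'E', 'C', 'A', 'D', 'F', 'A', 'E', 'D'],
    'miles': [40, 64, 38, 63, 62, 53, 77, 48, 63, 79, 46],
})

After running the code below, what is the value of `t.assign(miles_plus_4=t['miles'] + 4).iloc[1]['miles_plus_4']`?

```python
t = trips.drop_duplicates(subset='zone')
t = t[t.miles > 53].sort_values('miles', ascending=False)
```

66

drop duplicate zone (keep=first):
  zone  miles
0    B     40
1    E     64
2    D     38
4    C     62
5    A     53
7    F     48
filter rows where miles > 53:
  zone  miles
1    E     64
4    C     62
sort by miles descending:
  zone  miles
1    E     64
4    C     62
add column miles_plus_4 = t['miles'] + 4:
  zone  miles  miles_plus_4
1    E     64            68
4    C     62            66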